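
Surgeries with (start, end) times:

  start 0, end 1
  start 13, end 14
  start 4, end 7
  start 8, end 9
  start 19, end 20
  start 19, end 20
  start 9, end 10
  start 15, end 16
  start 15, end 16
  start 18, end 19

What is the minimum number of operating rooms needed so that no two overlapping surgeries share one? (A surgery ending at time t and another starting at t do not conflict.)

2

Count concurrent intervals with a sweep; the peak is the room count.
Events (time:±→running): 0:+→1 1:-→0 4:+→1 7:-→0 8:+→1 9:-→0 9:+→1 10:-→0 13:+→1 14:-→0 15:+→1 15:+→2 … peak 2.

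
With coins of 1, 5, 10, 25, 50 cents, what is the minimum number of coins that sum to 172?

7

Use the largest denomination that fits, subtract, and repeat.
172 = 3×50 + 2×10 + 2×1
Total coins = 3 + 2 + 2 = 7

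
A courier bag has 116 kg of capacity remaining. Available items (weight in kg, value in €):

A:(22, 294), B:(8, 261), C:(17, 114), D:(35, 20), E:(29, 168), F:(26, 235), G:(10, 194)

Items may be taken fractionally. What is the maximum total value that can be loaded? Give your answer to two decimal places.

1268.29

Sort by value per unit weight and fill in that order.
Ratios (sorted): B 32.62, G 19.40, A 13.36, F 9.04, C 6.71, E 5.79, D 0.57
take B (8 @ 261); take G (10 @ 194); take A (22 @ 294); take F (26 @ 235); take C (17 @ 114); take E (29 @ 168); take 4/35 of D → 2.29. Capacity used 116/116.
Total value = 1268.29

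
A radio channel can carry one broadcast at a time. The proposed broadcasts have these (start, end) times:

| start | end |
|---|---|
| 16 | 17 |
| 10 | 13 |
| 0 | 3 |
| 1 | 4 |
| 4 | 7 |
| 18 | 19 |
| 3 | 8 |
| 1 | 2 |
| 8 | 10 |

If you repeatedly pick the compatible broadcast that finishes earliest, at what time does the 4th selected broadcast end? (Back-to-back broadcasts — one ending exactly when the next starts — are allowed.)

13

Greedy by earliest finish: after sorting by end time, pick each interval compatible with the last pick.
By end time: (1,2), (0,3), (1,4), (4,7), (3,8), (8,10), (10,13), (16,17), (18,19).
Pick (1,2); next start ≥ 2 → (4,7); next start ≥ 7 → (8,10); next start ≥ 10 → (10,13); next start ≥ 13 → (16,17); next start ≥ 17 → (18,19).
Selected: (1,2) (4,7) (8,10) (10,13) (16,17) (18,19)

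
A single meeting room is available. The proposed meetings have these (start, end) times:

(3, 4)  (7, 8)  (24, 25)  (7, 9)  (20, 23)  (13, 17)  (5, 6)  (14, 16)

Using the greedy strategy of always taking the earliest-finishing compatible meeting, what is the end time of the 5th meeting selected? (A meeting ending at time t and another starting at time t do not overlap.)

Sorted by end: (3,4)  (5,6)  (7,8)  (7,9)  (14,16)  (13,17)  (20,23)  (24,25)
take (3,4); take (5,6); take (7,8); take (14,16); take (20,23); take (24,25).
Selected: (3,4) (5,6) (7,8) (14,16) (20,23) (24,25)

23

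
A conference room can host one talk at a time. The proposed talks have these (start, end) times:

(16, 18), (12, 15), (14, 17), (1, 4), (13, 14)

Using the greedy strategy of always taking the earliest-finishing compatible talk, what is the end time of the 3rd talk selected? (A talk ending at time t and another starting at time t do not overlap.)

Sort by end time and greedily take each interval whose start is ≥ the last chosen end.
Sorted by end: (1,4)  (13,14)  (12,15)  (14,17)  (16,18)
take (1,4); take (13,14); skip (12,15); take (14,17); skip (16,18).
Selected: (1,4) (13,14) (14,17)

17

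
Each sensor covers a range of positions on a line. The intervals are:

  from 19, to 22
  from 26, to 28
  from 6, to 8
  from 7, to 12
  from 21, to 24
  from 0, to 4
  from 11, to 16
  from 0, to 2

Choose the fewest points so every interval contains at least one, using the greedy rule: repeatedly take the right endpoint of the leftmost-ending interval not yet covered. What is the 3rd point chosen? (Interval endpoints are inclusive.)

Process intervals by earliest right end; each time one isn't hit yet, stab at its right endpoint.
Sorted: [0,2] [0,4] [6,8] [7,12] [11,16] [19,22] [21,24] [26,28]
{[0,2],[0,4]} hit by 2; {[6,8],[7,12]} hit by 8; {[11,16]} hit by 16; {[19,22],[21,24]} hit by 22; {[26,28]} hit by 28.
Points: 2, 8, 16, 22, 28 (5 total).

16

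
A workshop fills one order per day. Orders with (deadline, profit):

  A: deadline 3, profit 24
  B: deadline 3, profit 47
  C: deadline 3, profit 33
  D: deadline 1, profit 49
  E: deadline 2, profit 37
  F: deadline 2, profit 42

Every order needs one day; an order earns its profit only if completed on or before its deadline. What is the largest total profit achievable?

By profit: D(d1,49), B(d3,47), F(d2,42), E(d2,37), C(d3,33), A(d3,24)
D→slot 1; B→slot 3; F→slot 2; E skipped; C skipped; A skipped.
Profit = 49 + 42 + 47 = 138

138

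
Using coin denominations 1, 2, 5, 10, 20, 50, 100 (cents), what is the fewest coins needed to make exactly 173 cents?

5

Greedy: take as many of the largest coin as possible, then repeat with the remainder.
173 = 1×100 + 1×50 + 1×20 + 1×2 + 1×1
Total coins = 1 + 1 + 1 + 1 + 1 = 5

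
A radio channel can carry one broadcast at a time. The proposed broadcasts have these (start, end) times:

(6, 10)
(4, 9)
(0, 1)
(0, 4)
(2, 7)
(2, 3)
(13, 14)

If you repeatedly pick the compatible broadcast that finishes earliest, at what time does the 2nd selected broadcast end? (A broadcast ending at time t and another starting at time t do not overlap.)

3

By end time: (0,1), (2,3), (0,4), (2,7), (4,9), (6,10), (13,14).
Pick (0,1); next start ≥ 1 → (2,3); next start ≥ 3 → (4,9); next start ≥ 9 → (13,14).
Selected: (0,1) (2,3) (4,9) (13,14)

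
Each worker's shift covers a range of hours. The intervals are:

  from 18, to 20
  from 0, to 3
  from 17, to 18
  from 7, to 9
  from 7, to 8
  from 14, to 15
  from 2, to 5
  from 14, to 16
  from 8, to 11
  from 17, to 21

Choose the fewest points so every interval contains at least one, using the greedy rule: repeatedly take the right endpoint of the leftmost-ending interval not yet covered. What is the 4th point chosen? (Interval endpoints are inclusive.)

18

By right end: [0,3]  [2,5]  [7,8]  [7,9]  [8,11]  [14,15]  [14,16]  [17,18]  [18,20]  [17,21]
[0,3] uncovered → point at 3; [7,8] uncovered → point at 8; [14,15] uncovered → point at 15; [17,18] uncovered → point at 18.
Points: 3, 8, 15, 18 (4 total).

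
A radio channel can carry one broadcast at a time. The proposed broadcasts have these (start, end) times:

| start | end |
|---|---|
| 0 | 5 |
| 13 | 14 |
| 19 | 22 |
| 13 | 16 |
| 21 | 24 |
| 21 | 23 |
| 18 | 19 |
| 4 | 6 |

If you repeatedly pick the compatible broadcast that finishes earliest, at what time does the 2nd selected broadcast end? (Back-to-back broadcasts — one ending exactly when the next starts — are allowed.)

Order by finish time; keep every interval that doesn't clash with the previous kept one.
By end time: (0,5), (4,6), (13,14), (13,16), (18,19), (19,22), (21,23), (21,24).
Pick (0,5); next start ≥ 5 → (13,14); next start ≥ 14 → (18,19); next start ≥ 19 → (19,22).
Selected: (0,5) (13,14) (18,19) (19,22)

14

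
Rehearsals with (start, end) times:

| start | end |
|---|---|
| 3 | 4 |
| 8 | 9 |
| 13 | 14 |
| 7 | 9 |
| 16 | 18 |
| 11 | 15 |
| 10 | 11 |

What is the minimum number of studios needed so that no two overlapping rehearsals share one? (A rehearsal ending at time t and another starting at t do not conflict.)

Events (time:±→running): 3:+→1 4:-→0 7:+→1 8:+→2 … peak 2.

2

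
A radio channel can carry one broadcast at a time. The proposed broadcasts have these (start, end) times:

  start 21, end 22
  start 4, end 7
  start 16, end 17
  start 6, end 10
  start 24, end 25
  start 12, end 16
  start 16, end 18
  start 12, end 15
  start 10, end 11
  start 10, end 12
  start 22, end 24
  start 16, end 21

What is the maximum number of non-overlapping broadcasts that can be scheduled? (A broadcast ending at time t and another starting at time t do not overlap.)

7

Order by finish time; keep every interval that doesn't clash with the previous kept one.
By end time: (4,7), (6,10), (10,11), (10,12), (12,15), (12,16), (16,17), (16,18), (16,21), (21,22), (22,24), (24,25).
Pick (4,7); next start ≥ 7 → (10,11); next start ≥ 11 → (12,15); next start ≥ 15 → (16,17); next start ≥ 17 → (21,22); next start ≥ 22 → (22,24); next start ≥ 24 → (24,25).
Selected 7 broadcasts.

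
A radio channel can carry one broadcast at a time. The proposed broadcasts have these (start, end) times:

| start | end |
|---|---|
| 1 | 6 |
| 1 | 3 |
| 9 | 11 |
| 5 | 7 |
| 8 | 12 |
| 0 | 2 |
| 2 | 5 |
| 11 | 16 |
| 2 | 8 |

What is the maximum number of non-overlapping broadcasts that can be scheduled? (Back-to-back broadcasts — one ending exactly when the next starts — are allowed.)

Order by finish time; keep every interval that doesn't clash with the previous kept one.
By end time: (0,2), (1,3), (2,5), (1,6), (5,7), (2,8), (9,11), (8,12), (11,16).
Pick (0,2); next start ≥ 2 → (2,5); next start ≥ 5 → (5,7); next start ≥ 7 → (9,11); next start ≥ 11 → (11,16).
Selected 5 broadcasts.

5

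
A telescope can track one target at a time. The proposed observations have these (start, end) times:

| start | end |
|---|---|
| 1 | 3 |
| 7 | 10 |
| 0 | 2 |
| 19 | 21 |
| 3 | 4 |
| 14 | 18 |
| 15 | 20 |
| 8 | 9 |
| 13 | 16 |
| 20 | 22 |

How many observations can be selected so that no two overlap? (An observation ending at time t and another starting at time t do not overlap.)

Order by finish time; keep every interval that doesn't clash with the previous kept one.
By end time: (0,2), (1,3), (3,4), (8,9), (7,10), (13,16), (14,18), (15,20), (19,21), (20,22).
Pick (0,2); next start ≥ 2 → (3,4); next start ≥ 4 → (8,9); next start ≥ 9 → (13,16); next start ≥ 16 → (19,21).
Selected 5 observations.

5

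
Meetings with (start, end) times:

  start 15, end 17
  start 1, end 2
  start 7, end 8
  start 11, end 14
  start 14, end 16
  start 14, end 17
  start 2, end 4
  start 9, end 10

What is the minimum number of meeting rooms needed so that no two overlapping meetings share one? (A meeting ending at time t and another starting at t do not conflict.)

Count concurrent intervals with a sweep; the peak is the room count.
Events (time:±→running): 1:+→1 2:-→0 2:+→1 4:-→0 7:+→1 8:-→0 9:+→1 10:-→0 11:+→1 14:-→0 14:+→1 14:+→2 15:+→3 … peak 3.

3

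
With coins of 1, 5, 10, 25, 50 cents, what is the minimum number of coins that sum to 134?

Use the largest denomination that fits, subtract, and repeat.
134 − 2×50→34 − 1×25→9 − 1×5→4 − 4×1→0
Total coins = 2 + 1 + 1 + 4 = 8

8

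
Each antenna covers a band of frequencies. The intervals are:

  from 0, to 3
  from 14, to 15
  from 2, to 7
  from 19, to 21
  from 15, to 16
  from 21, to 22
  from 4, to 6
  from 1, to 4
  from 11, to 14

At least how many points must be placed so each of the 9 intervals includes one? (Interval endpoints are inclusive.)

Process intervals by earliest right end; each time one isn't hit yet, stab at its right endpoint.
By right end: [0,3]  [1,4]  [4,6]  [2,7]  [11,14]  [14,15]  [15,16]  [19,21]  [21,22]
[0,3] uncovered → point at 3; [4,6] uncovered → point at 6; [11,14] uncovered → point at 14; [15,16] uncovered → point at 16; [19,21] uncovered → point at 21.
Points: 3, 6, 14, 16, 21 (5 total).

5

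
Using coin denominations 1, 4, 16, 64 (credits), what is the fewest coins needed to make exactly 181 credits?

7

Use the largest denomination that fits, subtract, and repeat.
181 = 2×64 + 3×16 + 1×4 + 1×1
Total coins = 2 + 3 + 1 + 1 = 7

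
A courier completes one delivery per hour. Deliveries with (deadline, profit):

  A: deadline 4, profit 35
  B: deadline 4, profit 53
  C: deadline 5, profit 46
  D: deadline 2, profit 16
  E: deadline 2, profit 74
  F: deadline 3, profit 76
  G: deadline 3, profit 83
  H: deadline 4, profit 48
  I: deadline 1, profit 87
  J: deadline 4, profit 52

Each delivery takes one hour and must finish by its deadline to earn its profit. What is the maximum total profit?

Profit order: I=87 G=83 F=76 E=74 B=53 J=52 H=48 C=46 A=35 D=16
Assign: I→slot 1, G→slot 3, F→slot 2, E skipped, B→slot 4, J skipped, H skipped, C→slot 5, A skipped, D skipped.
Slots: [1:I] [2:F] [3:G] [4:B] [5:C]
Profit = 87 + 76 + 83 + 53 + 46 = 345

345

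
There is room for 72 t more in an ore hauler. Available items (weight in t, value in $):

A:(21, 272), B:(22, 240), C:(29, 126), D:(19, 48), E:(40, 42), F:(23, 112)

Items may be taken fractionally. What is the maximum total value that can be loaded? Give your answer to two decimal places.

Greedy by value/weight ratio, highest first.
Order: A (272/21=12.95) > B (240/22=10.91) > F (112/23=4.87) > C (126/29=4.34) > D (48/19=2.53) > E (42/40=1.05)
Fill: take A (21 @ 272) → take B (22 @ 240) → take F (23 @ 112) → take 6/29 of C → 26.07; 72/72 used.
Total value = 650.07

650.07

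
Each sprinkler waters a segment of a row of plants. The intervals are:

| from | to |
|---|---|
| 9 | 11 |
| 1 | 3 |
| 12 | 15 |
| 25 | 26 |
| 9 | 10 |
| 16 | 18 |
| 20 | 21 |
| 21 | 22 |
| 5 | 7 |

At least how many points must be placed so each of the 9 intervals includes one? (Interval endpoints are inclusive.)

Process intervals by earliest right end; each time one isn't hit yet, stab at its right endpoint.
Sorted: [1,3] [5,7] [9,10] [9,11] [12,15] [16,18] [20,21] [21,22] [25,26]
{[1,3]} hit by 3; {[5,7]} hit by 7; {[9,10],[9,11]} hit by 10; {[12,15]} hit by 15; {[16,18]} hit by 18; {[20,21],[21,22]} hit by 21; {[25,26]} hit by 26.
Points: 3, 7, 10, 15, 18, 21, 26 (7 total).

7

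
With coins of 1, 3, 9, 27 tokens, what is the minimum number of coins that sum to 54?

2

Greedy: take as many of the largest coin as possible, then repeat with the remainder.
54 = 2×27
Total coins = 2 = 2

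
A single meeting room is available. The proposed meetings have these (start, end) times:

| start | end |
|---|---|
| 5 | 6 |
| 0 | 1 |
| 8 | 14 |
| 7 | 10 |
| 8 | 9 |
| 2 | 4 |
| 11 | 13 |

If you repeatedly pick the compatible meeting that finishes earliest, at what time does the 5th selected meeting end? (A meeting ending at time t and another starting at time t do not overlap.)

13

Sorted by end: (0,1)  (2,4)  (5,6)  (8,9)  (7,10)  (11,13)  (8,14)
take (0,1); take (2,4); take (5,6); take (8,9); take (11,13); skip (8,14).
Selected: (0,1) (2,4) (5,6) (8,9) (11,13)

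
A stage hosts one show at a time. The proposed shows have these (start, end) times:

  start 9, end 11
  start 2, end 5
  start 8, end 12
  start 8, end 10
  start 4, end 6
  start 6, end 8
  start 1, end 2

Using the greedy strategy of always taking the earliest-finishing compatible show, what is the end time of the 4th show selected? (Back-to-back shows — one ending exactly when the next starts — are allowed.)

10

By end time: (1,2), (2,5), (4,6), (6,8), (8,10), (9,11), (8,12).
Pick (1,2); next start ≥ 2 → (2,5); next start ≥ 5 → (6,8); next start ≥ 8 → (8,10).
Selected: (1,2) (2,5) (6,8) (8,10)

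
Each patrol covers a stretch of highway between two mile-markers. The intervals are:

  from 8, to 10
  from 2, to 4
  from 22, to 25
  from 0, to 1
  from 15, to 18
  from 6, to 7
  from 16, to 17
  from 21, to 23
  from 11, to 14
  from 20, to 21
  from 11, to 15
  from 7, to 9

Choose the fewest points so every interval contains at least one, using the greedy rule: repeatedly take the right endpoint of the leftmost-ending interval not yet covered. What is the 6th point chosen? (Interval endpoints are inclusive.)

17

Sort by right endpoint; whenever an interval is uncovered, place a point at its right end.
Sorted: [0,1] [2,4] [6,7] [7,9] [8,10] [11,14] [11,15] [16,17] [15,18] [20,21] [21,23] [22,25]
{[0,1]} hit by 1; {[2,4]} hit by 4; {[6,7],[7,9]} hit by 7; {[8,10]} hit by 10; {[11,14],[11,15]} hit by 14; {[16,17],[15,18]} hit by 17; {[20,21],[21,23]} hit by 21; {[22,25]} hit by 25.
Points: 1, 4, 7, 10, 14, 17, 21, 25 (8 total).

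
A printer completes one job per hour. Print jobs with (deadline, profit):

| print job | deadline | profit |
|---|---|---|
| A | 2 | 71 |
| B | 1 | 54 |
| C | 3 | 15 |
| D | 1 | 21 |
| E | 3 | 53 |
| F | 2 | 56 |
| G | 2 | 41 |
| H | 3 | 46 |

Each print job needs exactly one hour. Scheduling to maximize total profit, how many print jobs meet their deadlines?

3

Profit order: A=71 F=56 B=54 E=53 H=46 G=41 D=21 C=15
Assign: A→slot 2, F→slot 1, B skipped, E→slot 3, H skipped, G skipped, D skipped, C skipped.
Slots: [1:F] [2:A] [3:E]
3 of 8 scheduled.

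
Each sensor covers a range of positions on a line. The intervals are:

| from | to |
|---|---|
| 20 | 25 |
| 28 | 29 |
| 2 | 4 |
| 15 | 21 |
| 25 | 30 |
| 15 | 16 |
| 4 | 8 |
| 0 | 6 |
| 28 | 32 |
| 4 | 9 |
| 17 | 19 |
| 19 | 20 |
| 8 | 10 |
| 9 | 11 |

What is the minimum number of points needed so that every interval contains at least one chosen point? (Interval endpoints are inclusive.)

6

Sort by right endpoint; whenever an interval is uncovered, place a point at its right end.
Sorted: [2,4] [0,6] [4,8] [4,9] [8,10] [9,11] [15,16] [17,19] [19,20] [15,21] [20,25] [28,29] [25,30] [28,32]
{[2,4],[0,6],[4,8],[4,9]} hit by 4; {[8,10],[9,11]} hit by 10; {[15,16]} hit by 16; {[17,19],[19,20],[15,21]} hit by 19; {[20,25]} hit by 25; {[28,29],[25,30],[28,32]} hit by 29.
Points: 4, 10, 16, 19, 25, 29 (6 total).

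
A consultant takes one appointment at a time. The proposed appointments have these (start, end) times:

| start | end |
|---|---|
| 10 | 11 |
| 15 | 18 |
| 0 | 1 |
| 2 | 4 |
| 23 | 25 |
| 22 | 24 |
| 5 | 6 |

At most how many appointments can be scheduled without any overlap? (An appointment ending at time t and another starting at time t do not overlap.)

6

By end time: (0,1), (2,4), (5,6), (10,11), (15,18), (22,24), (23,25).
Pick (0,1); next start ≥ 1 → (2,4); next start ≥ 4 → (5,6); next start ≥ 6 → (10,11); next start ≥ 11 → (15,18); next start ≥ 18 → (22,24).
Selected 6 appointments.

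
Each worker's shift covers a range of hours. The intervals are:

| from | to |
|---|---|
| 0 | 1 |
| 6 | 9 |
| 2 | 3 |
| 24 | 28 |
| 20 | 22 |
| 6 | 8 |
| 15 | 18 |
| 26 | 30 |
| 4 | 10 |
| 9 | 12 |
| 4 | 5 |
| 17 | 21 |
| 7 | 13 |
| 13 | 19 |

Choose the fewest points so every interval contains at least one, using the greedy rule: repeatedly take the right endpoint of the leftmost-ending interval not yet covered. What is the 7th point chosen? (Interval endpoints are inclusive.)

22

Process intervals by earliest right end; each time one isn't hit yet, stab at its right endpoint.
By right end: [0,1]  [2,3]  [4,5]  [6,8]  [6,9]  [4,10]  [9,12]  [7,13]  [15,18]  [13,19]  [17,21]  [20,22]  [24,28]  [26,30]
[0,1] uncovered → point at 1; [2,3] uncovered → point at 3; [4,5] uncovered → point at 5; [6,8] uncovered → point at 8; [9,12] uncovered → point at 12; [15,18] uncovered → point at 18; [20,22] uncovered → point at 22; [24,28] uncovered → point at 28.
Points: 1, 3, 5, 8, 12, 18, 22, 28 (8 total).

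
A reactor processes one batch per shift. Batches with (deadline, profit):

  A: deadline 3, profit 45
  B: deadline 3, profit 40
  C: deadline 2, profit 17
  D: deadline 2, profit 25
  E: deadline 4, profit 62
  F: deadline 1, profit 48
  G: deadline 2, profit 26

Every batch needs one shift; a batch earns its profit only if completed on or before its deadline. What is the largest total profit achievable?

Take jobs in profit order; each goes to the latest open slot no later than its deadline.
Profit order: E=62 F=48 A=45 B=40 G=26 D=25 C=17
Assign: E→slot 4, F→slot 1, A→slot 3, B→slot 2, G skipped, D skipped, C skipped.
Slots: [1:F] [2:B] [3:A] [4:E]
Profit = 48 + 40 + 45 + 62 = 195

195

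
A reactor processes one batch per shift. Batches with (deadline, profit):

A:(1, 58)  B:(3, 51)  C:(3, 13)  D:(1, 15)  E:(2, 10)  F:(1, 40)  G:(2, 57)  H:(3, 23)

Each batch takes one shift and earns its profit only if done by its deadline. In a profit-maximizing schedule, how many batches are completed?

Sort by profit descending; place each in the latest free slot ≤ its deadline.
By profit: A(d1,58), G(d2,57), B(d3,51), F(d1,40), H(d3,23), D(d1,15), C(d3,13), E(d2,10)
A→slot 1; G→slot 2; B→slot 3; F skipped; H skipped; D skipped; C skipped; E skipped.
3 of 8 scheduled.

3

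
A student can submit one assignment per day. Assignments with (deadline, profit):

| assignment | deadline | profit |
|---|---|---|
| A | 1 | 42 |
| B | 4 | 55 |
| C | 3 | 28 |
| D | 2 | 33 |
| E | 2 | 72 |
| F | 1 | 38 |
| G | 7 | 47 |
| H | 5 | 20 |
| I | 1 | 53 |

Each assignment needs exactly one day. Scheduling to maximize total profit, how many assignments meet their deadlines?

6

By profit: E(d2,72), B(d4,55), I(d1,53), G(d7,47), A(d1,42), F(d1,38), D(d2,33), C(d3,28), H(d5,20)
E→slot 2; B→slot 4; I→slot 1; G→slot 7; A skipped; F skipped; D skipped; C→slot 3; H→slot 5.
6 of 9 scheduled.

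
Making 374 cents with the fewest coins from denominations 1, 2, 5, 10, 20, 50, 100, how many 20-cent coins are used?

Greedy: take as many of the largest coin as possible, then repeat with the remainder.
374 = 3×100 + 1×50 + 1×20 + 2×2
Count of 20: 1

1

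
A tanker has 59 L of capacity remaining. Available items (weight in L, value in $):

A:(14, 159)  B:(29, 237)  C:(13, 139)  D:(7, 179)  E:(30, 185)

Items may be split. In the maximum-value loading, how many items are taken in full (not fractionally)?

3

Ratios (sorted): D 25.57, A 11.36, C 10.69, B 8.17, E 6.17
take D (7 @ 179); take A (14 @ 159); take C (13 @ 139); take 25/29 of B → 204.31. Capacity used 59/59.
3 item(s) taken whole; one partial (take 25/29 of B).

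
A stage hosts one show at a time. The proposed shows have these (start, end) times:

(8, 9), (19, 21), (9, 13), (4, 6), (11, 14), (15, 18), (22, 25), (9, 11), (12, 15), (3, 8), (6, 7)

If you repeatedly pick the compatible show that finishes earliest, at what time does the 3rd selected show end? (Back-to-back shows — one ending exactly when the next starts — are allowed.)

9

Sort by end time and greedily take each interval whose start is ≥ the last chosen end.
Sorted by end: (4,6)  (6,7)  (3,8)  (8,9)  (9,11)  (9,13)  (11,14)  (12,15)  (15,18)  (19,21)  (22,25)
take (4,6); take (6,7); take (8,9); take (9,11); skip (9,13); take (11,14); take (15,18); take (19,21); take (22,25).
Selected: (4,6) (6,7) (8,9) (9,11) (11,14) (15,18) (19,21) (22,25)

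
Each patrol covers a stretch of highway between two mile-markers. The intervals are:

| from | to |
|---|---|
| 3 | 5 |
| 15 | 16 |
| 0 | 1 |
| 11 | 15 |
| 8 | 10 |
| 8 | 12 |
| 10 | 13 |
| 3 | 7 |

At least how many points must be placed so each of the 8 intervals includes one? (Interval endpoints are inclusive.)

Process intervals by earliest right end; each time one isn't hit yet, stab at its right endpoint.
Sorted: [0,1] [3,5] [3,7] [8,10] [8,12] [10,13] [11,15] [15,16]
{[0,1]} hit by 1; {[3,5],[3,7]} hit by 5; {[8,10],[8,12],[10,13]} hit by 10; {[11,15],[15,16]} hit by 15.
Points: 1, 5, 10, 15 (4 total).

4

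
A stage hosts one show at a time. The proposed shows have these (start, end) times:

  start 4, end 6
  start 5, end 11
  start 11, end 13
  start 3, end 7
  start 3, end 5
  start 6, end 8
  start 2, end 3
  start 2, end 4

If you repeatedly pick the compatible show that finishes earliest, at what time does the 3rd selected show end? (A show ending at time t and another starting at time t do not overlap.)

8

Sorted by end: (2,3)  (2,4)  (3,5)  (4,6)  (3,7)  (6,8)  (5,11)  (11,13)
take (2,3); skip (2,4); take (3,5); take (6,8); take (11,13).
Selected: (2,3) (3,5) (6,8) (11,13)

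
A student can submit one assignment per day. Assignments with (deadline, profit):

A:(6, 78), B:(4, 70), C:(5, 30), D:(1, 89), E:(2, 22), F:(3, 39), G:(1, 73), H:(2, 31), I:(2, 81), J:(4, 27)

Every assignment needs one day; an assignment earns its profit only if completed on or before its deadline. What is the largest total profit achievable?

387

Take jobs in profit order; each goes to the latest open slot no later than its deadline.
Profit order: D=89 I=81 A=78 G=73 B=70 F=39 H=31 C=30 J=27 E=22
Assign: D→slot 1, I→slot 2, A→slot 6, G skipped, B→slot 4, F→slot 3, H skipped, C→slot 5, J skipped, E skipped.
Slots: [1:D] [2:I] [3:F] [4:B] [5:C] [6:A]
Profit = 89 + 81 + 39 + 70 + 30 + 78 = 387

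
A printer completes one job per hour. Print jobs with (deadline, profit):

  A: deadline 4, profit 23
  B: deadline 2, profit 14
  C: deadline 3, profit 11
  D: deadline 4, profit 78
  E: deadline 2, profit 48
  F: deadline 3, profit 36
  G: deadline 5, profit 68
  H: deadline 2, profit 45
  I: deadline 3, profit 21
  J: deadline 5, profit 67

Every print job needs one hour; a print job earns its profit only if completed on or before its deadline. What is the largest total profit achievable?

Sort by profit descending; place each in the latest free slot ≤ its deadline.
Profit order: D=78 G=68 J=67 E=48 H=45 F=36 A=23 I=21 B=14 C=11
Assign: D→slot 4, G→slot 5, J→slot 3, E→slot 2, H→slot 1, F skipped, A skipped, I skipped, B skipped, C skipped.
Slots: [1:H] [2:E] [3:J] [4:D] [5:G]
Profit = 45 + 48 + 67 + 78 + 68 = 306

306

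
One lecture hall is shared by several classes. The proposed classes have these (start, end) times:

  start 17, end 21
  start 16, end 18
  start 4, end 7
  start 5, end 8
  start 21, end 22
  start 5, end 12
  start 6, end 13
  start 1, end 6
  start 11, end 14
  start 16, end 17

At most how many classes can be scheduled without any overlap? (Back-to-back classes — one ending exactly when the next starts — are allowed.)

5

By end time: (1,6), (4,7), (5,8), (5,12), (6,13), (11,14), (16,17), (16,18), (17,21), (21,22).
Pick (1,6); next start ≥ 6 → (6,13); next start ≥ 13 → (16,17); next start ≥ 17 → (17,21); next start ≥ 21 → (21,22).
Selected 5 classes.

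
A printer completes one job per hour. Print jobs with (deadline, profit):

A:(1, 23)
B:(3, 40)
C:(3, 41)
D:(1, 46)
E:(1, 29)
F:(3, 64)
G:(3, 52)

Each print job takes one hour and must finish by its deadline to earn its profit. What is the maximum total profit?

162

By profit: F(d3,64), G(d3,52), D(d1,46), C(d3,41), B(d3,40), E(d1,29), A(d1,23)
F→slot 3; G→slot 2; D→slot 1; C skipped; B skipped; E skipped; A skipped.
Profit = 46 + 52 + 64 = 162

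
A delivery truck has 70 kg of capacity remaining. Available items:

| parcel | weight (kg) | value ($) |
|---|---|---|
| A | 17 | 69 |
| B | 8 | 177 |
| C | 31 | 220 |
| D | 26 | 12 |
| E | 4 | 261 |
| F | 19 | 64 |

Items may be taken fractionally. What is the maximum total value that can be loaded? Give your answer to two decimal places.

Sort by value per unit weight and fill in that order.
Order: E (261/4=65.25) > B (177/8=22.12) > C (220/31=7.10) > A (69/17=4.06) > F (64/19=3.37) > D (12/26=0.46)
Fill: take E (4 @ 261) → take B (8 @ 177) → take C (31 @ 220) → take A (17 @ 69) → take 10/19 of F → 33.68; 70/70 used.
Total value = 760.68

760.68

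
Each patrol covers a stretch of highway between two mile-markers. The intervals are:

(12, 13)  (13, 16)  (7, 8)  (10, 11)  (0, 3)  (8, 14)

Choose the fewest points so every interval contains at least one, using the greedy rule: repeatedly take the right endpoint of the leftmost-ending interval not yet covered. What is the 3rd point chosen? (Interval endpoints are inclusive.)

Sort by right endpoint; whenever an interval is uncovered, place a point at its right end.
Sorted: [0,3] [7,8] [10,11] [12,13] [8,14] [13,16]
{[0,3]} hit by 3; {[7,8]} hit by 8; {[10,11]} hit by 11; {[12,13],[8,14],[13,16]} hit by 13.
Points: 3, 8, 11, 13 (4 total).

11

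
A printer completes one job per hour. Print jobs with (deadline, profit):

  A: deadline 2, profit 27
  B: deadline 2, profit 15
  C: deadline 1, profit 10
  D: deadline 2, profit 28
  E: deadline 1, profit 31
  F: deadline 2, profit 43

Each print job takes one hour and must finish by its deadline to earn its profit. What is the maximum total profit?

Take jobs in profit order; each goes to the latest open slot no later than its deadline.
Profit order: F=43 E=31 D=28 A=27 B=15 C=10
Assign: F→slot 2, E→slot 1, D skipped, A skipped, B skipped, C skipped.
Slots: [1:E] [2:F]
Profit = 31 + 43 = 74

74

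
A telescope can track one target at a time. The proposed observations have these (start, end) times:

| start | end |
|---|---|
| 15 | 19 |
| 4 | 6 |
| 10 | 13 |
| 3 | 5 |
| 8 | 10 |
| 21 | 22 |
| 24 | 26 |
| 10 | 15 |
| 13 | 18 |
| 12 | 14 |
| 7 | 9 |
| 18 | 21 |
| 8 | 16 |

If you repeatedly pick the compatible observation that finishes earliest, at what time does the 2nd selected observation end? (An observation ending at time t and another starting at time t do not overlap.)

9

Greedy by earliest finish: after sorting by end time, pick each interval compatible with the last pick.
Sorted by end: (3,5)  (4,6)  (7,9)  (8,10)  (10,13)  (12,14)  (10,15)  (8,16)  (13,18)  (15,19)  (18,21)  (21,22)  (24,26)
take (3,5); take (7,9); take (10,13); take (13,18); take (18,21); take (21,22); take (24,26).
Selected: (3,5) (7,9) (10,13) (13,18) (18,21) (21,22) (24,26)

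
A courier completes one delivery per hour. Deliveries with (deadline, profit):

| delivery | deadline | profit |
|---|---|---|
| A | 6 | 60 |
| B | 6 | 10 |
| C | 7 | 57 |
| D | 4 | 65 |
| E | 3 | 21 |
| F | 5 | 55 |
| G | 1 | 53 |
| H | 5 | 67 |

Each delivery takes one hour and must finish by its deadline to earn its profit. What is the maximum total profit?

378

Sort by profit descending; place each in the latest free slot ≤ its deadline.
By profit: H(d5,67), D(d4,65), A(d6,60), C(d7,57), F(d5,55), G(d1,53), E(d3,21), B(d6,10)
H→slot 5; D→slot 4; A→slot 6; C→slot 7; F→slot 3; G→slot 1; E→slot 2; B skipped.
Profit = 53 + 21 + 55 + 65 + 67 + 60 + 57 = 378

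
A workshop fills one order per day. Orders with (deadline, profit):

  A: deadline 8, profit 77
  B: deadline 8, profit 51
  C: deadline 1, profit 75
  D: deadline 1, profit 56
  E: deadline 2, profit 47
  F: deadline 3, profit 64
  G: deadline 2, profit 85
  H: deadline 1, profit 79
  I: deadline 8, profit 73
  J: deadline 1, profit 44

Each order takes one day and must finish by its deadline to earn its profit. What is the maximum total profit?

Sort by profit descending; place each in the latest free slot ≤ its deadline.
By profit: G(d2,85), H(d1,79), A(d8,77), C(d1,75), I(d8,73), F(d3,64), D(d1,56), B(d8,51), E(d2,47), J(d1,44)
G→slot 2; H→slot 1; A→slot 8; C skipped; I→slot 7; F→slot 3; D skipped; B→slot 6; E skipped; J skipped.
Profit = 79 + 85 + 64 + 51 + 73 + 77 = 429

429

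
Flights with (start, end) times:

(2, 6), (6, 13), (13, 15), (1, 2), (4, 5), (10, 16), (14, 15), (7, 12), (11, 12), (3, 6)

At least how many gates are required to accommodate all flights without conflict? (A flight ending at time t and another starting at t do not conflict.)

4

The answer is the maximum number of intervals overlapping at any instant.
Events (time:±→running): 1:+→1 2:-→0 2:+→1 3:+→2 4:+→3 5:-→2 6:-→1 6:-→0 6:+→1 7:+→2 10:+→3 11:+→4 … peak 4.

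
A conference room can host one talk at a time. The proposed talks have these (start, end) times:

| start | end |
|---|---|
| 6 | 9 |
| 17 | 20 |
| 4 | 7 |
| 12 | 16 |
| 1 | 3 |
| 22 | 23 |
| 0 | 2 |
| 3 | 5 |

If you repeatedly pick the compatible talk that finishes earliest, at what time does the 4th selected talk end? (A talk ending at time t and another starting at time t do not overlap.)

Sorted by end: (0,2)  (1,3)  (3,5)  (4,7)  (6,9)  (12,16)  (17,20)  (22,23)
take (0,2); skip (1,3); take (3,5); take (6,9); take (12,16); take (17,20); take (22,23).
Selected: (0,2) (3,5) (6,9) (12,16) (17,20) (22,23)

16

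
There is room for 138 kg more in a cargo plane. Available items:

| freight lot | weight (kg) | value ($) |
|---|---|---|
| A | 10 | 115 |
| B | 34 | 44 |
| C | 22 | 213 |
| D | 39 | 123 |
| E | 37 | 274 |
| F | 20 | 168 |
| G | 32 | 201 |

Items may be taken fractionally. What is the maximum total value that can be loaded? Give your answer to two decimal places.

Ratios (sorted): A 11.50, C 9.68, F 8.40, E 7.41, G 6.28, D 3.15, B 1.29
take A (10 @ 115); take C (22 @ 213); take F (20 @ 168); take E (37 @ 274); take G (32 @ 201); take 17/39 of D → 53.62. Capacity used 138/138.
Total value = 1024.62

1024.62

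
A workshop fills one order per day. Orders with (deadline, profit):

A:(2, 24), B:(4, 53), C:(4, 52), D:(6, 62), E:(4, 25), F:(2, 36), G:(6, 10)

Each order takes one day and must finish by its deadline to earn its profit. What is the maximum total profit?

238

Sort by profit descending; place each in the latest free slot ≤ its deadline.
By profit: D(d6,62), B(d4,53), C(d4,52), F(d2,36), E(d4,25), A(d2,24), G(d6,10)
D→slot 6; B→slot 4; C→slot 3; F→slot 2; E→slot 1; A skipped; G→slot 5.
Profit = 25 + 36 + 52 + 53 + 10 + 62 = 238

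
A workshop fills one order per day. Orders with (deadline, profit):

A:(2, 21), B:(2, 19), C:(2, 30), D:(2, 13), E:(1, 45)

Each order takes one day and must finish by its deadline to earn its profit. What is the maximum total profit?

Sort by profit descending; place each in the latest free slot ≤ its deadline.
By profit: E(d1,45), C(d2,30), A(d2,21), B(d2,19), D(d2,13)
E→slot 1; C→slot 2; A skipped; B skipped; D skipped.
Profit = 45 + 30 = 75

75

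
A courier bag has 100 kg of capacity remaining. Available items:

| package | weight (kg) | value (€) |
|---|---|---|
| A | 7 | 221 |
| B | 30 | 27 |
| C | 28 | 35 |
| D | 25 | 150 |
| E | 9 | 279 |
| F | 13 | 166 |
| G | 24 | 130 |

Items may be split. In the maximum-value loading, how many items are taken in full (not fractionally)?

5

Ratios (sorted): A 31.57, E 31.00, F 12.77, D 6.00, G 5.42, C 1.25, B 0.90
take A (7 @ 221); take E (9 @ 279); take F (13 @ 166); take D (25 @ 150); take G (24 @ 130); take 22/28 of C → 27.50. Capacity used 100/100.
5 item(s) taken whole; one partial (take 22/28 of C).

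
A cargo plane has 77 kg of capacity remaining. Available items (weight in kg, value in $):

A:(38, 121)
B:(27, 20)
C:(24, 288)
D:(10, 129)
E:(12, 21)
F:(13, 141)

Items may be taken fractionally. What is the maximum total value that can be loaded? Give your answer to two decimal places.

Greedy by value/weight ratio, highest first.
Order: D (129/10=12.90) > C (288/24=12.00) > F (141/13=10.85) > A (121/38=3.18) > E (21/12=1.75) > B (20/27=0.74)
Fill: take D (10 @ 129) → take C (24 @ 288) → take F (13 @ 141) → take 30/38 of A → 95.53; 77/77 used.
Total value = 653.53

653.53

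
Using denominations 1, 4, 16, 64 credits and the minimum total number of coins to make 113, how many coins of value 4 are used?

0

Greedy: take as many of the largest coin as possible, then repeat with the remainder.
113 − 1×64→49 − 3×16→1 − 1×1→0
Count of 4: 0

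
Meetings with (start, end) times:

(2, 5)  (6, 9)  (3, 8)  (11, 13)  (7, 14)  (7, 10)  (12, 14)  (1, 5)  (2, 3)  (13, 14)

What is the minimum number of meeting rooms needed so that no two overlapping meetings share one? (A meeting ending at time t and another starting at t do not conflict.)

4

The answer is the maximum number of intervals overlapping at any instant.
starts: [1, 2, 2, 3, 6, 7, 7, 11, 12, 13]
ends:   [3, 5, 5, 8, 9, 10, 13, 14, 14, 14]
s1→1 s2→2 s2→3 e3→2 s3→3 e5→2 e5→1 s6→2 s7→3 s7→4  — peak 4.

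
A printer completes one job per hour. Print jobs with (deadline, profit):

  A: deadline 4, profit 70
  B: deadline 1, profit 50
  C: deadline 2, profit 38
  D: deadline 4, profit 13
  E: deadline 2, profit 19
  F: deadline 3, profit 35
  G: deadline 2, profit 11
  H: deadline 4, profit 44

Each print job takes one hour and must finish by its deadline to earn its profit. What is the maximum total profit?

202

Take jobs in profit order; each goes to the latest open slot no later than its deadline.
By profit: A(d4,70), B(d1,50), H(d4,44), C(d2,38), F(d3,35), E(d2,19), D(d4,13), G(d2,11)
A→slot 4; B→slot 1; H→slot 3; C→slot 2; F skipped; E skipped; D skipped; G skipped.
Profit = 50 + 38 + 44 + 70 = 202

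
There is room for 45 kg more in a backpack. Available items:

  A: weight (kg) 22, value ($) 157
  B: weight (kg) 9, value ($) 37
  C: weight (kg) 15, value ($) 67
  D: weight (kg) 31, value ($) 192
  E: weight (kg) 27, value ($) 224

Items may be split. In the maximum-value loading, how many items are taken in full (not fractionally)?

Ratios (sorted): E 8.30, A 7.14, D 6.19, C 4.47, B 4.11
take E (27 @ 224); take 18/22 of A → 128.45. Capacity used 45/45.
1 item(s) taken whole; one partial (take 18/22 of A).

1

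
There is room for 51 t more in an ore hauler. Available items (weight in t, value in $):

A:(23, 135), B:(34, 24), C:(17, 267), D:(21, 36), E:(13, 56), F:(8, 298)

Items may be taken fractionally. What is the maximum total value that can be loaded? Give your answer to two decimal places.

Order: F (298/8=37.25) > C (267/17=15.71) > A (135/23=5.87) > E (56/13=4.31) > D (36/21=1.71) > B (24/34=0.71)
Fill: take F (8 @ 298) → take C (17 @ 267) → take A (23 @ 135) → take 3/13 of E → 12.92; 51/51 used.
Total value = 712.92

712.92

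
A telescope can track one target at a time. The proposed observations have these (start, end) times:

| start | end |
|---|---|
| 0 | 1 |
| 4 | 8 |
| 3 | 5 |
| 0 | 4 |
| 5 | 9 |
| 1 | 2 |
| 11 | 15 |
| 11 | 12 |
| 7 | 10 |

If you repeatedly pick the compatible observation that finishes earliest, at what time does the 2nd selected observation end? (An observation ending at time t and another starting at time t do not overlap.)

2

Sorted by end: (0,1)  (1,2)  (0,4)  (3,5)  (4,8)  (5,9)  (7,10)  (11,12)  (11,15)
take (0,1); take (1,2); take (3,5); take (5,9); take (11,12).
Selected: (0,1) (1,2) (3,5) (5,9) (11,12)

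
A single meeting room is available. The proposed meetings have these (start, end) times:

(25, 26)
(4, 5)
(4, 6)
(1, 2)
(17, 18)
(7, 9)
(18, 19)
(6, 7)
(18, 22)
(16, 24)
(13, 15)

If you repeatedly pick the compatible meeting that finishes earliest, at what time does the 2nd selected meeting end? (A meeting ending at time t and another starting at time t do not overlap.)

5

Sort by end time and greedily take each interval whose start is ≥ the last chosen end.
Sorted by end: (1,2)  (4,5)  (4,6)  (6,7)  (7,9)  (13,15)  (17,18)  (18,19)  (18,22)  (16,24)  (25,26)
take (1,2); take (4,5); take (6,7); take (7,9); take (13,15); take (17,18); take (18,19); take (25,26).
Selected: (1,2) (4,5) (6,7) (7,9) (13,15) (17,18) (18,19) (25,26)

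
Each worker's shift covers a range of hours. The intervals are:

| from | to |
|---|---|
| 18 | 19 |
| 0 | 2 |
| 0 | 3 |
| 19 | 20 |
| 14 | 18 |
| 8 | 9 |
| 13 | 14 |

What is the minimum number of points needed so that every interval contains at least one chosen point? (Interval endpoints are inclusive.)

Sort by right endpoint; whenever an interval is uncovered, place a point at its right end.
By right end: [0,2]  [0,3]  [8,9]  [13,14]  [14,18]  [18,19]  [19,20]
[0,2] uncovered → point at 2; [8,9] uncovered → point at 9; [13,14] uncovered → point at 14; [18,19] uncovered → point at 19.
Points: 2, 9, 14, 19 (4 total).

4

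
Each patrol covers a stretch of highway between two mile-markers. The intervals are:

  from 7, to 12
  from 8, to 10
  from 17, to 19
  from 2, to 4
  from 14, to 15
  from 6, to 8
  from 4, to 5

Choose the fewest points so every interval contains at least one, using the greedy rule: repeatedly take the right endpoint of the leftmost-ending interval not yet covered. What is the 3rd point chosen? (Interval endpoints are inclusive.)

Process intervals by earliest right end; each time one isn't hit yet, stab at its right endpoint.
Sorted: [2,4] [4,5] [6,8] [8,10] [7,12] [14,15] [17,19]
{[2,4],[4,5]} hit by 4; {[6,8],[8,10],[7,12]} hit by 8; {[14,15]} hit by 15; {[17,19]} hit by 19.
Points: 4, 8, 15, 19 (4 total).

15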